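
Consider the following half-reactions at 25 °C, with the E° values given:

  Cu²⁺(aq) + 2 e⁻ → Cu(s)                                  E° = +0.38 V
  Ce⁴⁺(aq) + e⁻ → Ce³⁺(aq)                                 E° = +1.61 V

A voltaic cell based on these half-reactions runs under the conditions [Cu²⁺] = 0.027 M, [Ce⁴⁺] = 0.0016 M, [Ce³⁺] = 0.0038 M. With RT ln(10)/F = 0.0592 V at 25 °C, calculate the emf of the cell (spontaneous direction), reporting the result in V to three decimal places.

+1.254 V

Ce⁴⁺/Ce³⁺ is the cathode (higher E°), Cu²⁺/Cu the anode: E°cell = +1.61 − (+0.38) = +1.23 V, n = 2.
Overall: 2 Ce⁴⁺(aq) + Cu(s) → 2 Ce³⁺(aq) + Cu²⁺(aq)
Q = [Ce³⁺]^2·[Cu²⁺] / ([Ce⁴⁺]^2); log Q = -0.817.
E = E° − (0.0592/n) log Q = +1.23 − (0.0592/2)(-0.817) = +1.254 V.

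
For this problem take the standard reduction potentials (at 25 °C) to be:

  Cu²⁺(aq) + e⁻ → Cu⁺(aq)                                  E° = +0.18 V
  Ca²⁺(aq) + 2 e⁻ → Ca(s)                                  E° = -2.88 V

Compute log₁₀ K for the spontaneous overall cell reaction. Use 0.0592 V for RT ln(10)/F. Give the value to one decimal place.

103.4

Cathode: Cu²⁺/Cu⁺; anode: Ca²⁺/Ca. E°cell = +3.06 V, n = 2.
log K = nE°cell / 0.0592 = (2)(+3.06) / 0.0592 = 103.4.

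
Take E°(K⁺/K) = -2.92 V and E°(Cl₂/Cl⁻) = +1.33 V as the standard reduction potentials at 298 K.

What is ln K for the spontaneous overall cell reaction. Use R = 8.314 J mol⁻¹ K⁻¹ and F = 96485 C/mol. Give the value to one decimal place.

Cathode: Cl₂/Cl⁻; anode: K⁺/K. E°cell = (+1.33) − (-2.92) = +4.25 V, with n = 2.
ΔG° = −nFE° = −RT ln K, so ln K = nFE°/(RT) = (2)(96485)(+4.25) / ((8.314)(298)) = 331.019.

331.0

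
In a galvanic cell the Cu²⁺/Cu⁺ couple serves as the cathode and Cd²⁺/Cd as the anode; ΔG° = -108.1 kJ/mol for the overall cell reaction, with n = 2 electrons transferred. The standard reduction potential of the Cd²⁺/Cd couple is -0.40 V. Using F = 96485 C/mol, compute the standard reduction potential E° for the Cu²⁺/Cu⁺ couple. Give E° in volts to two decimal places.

+0.16 V

E°cell = −ΔG°/(nF) = −(-108.1×10³)/((2)(96485)) = +0.560 V.
Since Cu²⁺/Cu⁺ is the cathode and Cd²⁺/Cd the anode, E°cell = E°(Cu²⁺/Cu⁺) − E°(Cd²⁺/Cd).
So E°(Cu²⁺/Cu⁺) = E°cell + E°(Cd²⁺/Cd) = +0.560 + (-0.40) = +0.16 V.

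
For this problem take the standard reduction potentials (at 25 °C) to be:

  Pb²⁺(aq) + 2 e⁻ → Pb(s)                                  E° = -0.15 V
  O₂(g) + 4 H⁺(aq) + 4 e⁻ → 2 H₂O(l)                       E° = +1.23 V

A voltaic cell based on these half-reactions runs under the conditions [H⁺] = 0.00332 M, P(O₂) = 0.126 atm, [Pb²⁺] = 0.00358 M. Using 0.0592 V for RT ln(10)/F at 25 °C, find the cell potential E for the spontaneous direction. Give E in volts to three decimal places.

O₂/H₂O is the cathode (higher E°), Pb²⁺/Pb the anode: E°cell = +1.23 − (-0.15) = +1.38 V, n = 4.
Overall: O₂(g) + 4 H⁺(aq) + 2 Pb(s) → 2 H₂O(l) + 2 Pb²⁺(aq)
Q = [Pb²⁺]^2 / (P(O₂)·[H⁺]^4); log Q = 5.923.
E = E° − (0.0592/n) log Q = +1.38 − (0.0592/4)(5.923) = +1.292 V.

+1.292 V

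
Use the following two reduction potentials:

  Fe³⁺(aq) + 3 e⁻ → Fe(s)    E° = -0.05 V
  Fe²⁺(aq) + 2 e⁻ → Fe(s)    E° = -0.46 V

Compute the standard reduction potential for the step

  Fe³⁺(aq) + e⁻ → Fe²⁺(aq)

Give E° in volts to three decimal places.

+0.770 V

Sequential free energies add, so n₃E°₃ = n₁E°₁ + n₂E°₂.
With n₃ = 3, and the known step contributing 2×(-0.46) V, the unknown satisfies 1·E° = 3×(-0.05) − 2×(-0.46) = +0.770.
E° = +0.770 / 1 = +0.770 V.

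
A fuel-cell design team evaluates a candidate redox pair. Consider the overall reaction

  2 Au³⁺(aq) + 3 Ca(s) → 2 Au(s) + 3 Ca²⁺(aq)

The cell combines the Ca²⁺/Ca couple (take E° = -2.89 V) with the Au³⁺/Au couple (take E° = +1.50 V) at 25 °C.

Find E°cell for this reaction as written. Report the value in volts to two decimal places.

+4.39 V

The Au³⁺/Au couple has the higher reduction potential, so it is the cathode; Ca²⁺/Ca is oxidised at the anode.
E°cell = E°(cathode) − E°(anode) = (+1.50) − (-2.89) = +4.39 V.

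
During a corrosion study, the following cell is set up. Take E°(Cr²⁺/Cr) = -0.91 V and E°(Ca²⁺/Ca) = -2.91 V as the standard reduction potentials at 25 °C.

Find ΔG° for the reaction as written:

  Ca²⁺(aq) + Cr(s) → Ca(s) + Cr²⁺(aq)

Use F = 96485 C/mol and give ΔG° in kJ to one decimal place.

+385.9 kJ

As written, Ca²⁺/Ca is reduced (cathode) and Cr²⁺/Cr is oxidised (anode), so E°cell = (-2.91) − (-0.91) = -2.00 V.
Balancing electrons gives n = 2.
ΔG° = −nFE° = −(2)(96485)(-2.00) = 385,940 J = +385.9 kJ.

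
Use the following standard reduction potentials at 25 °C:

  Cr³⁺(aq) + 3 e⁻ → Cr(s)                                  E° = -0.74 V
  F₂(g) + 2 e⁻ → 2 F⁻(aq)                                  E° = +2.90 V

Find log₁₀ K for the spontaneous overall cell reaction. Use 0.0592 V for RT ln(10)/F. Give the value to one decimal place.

368.9

Cathode: F₂/F⁻; anode: Cr³⁺/Cr. E°cell = +3.64 V, n = 6.
log K = nE°cell / 0.0592 = (6)(+3.64) / 0.0592 = 368.9.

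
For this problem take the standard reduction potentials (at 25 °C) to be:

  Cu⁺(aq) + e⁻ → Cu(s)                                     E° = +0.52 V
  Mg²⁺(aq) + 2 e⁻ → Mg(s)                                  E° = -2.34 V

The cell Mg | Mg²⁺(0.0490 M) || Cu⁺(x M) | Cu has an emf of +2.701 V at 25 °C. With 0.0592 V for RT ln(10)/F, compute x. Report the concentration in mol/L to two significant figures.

Cu⁺/Cu is the cathode, Mg²⁺/Mg the anode: E°cell = +2.86 V, n = 2.
Overall reaction: 2 Cu⁺(aq) + Mg(s) → 2 Cu(s) + Mg²⁺(aq); Q = [Mg²⁺]^1/[Cu⁺]^2.
From E = E° − (0.0592/n) log Q: log Q = (E° − E)·n/0.0592 = (+2.86 − (+2.701))·2/0.0592 = 5.3716.
So 2·log[Cu⁺] = 1·log(0.049) − log Q = -1.3098 − (5.3716) = -6.6814; log[Cu⁺] = -6.6814 / 2 = -3.3407; [Cu⁺] = 10^(-3.3407) ≈ 0.00046 M.

0.00046 M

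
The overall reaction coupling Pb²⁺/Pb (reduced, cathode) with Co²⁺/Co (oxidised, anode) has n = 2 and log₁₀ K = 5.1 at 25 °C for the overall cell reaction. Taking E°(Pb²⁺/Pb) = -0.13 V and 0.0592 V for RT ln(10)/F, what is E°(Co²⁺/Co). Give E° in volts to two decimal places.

-0.28 V

E°cell = (0.0592/n)·log K = (0.0592/2)(5.1) = +0.151 V.
Since Pb²⁺/Pb is the cathode and Co²⁺/Co the anode, E°cell = E°(Pb²⁺/Pb) − E°(Co²⁺/Co).
So E°(Co²⁺/Co) = E°(Pb²⁺/Pb) − E°cell = (-0.13) − (+0.151) = -0.28 V.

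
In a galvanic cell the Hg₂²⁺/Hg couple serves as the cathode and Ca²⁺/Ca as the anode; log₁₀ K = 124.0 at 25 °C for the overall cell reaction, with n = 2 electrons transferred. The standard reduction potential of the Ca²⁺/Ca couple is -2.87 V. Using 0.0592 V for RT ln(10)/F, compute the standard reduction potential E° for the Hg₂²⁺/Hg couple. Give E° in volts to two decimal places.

E°cell = (0.0592/n)·log K = (0.0592/2)(124.0) = +3.670 V.
Since Hg₂²⁺/Hg is the cathode and Ca²⁺/Ca the anode, E°cell = E°(Hg₂²⁺/Hg) − E°(Ca²⁺/Ca).
So E°(Hg₂²⁺/Hg) = E°cell + E°(Ca²⁺/Ca) = +3.670 + (-2.87) = +0.80 V.

+0.80 V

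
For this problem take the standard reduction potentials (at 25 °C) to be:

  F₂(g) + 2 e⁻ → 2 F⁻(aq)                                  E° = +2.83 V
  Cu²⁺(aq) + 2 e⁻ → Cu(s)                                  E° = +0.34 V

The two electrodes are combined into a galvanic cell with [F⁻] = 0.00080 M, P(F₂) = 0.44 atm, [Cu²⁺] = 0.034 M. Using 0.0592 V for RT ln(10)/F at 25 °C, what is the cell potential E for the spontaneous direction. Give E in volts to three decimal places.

+2.706 V

F₂/F⁻ is the cathode (higher E°), Cu²⁺/Cu the anode: E°cell = +2.83 − (+0.34) = +2.49 V, n = 2.
Overall: F₂(g) + Cu(s) → 2 F⁻(aq) + Cu²⁺(aq)
Q = [F⁻]^2·[Cu²⁺] / (P(F₂)); log Q = -7.306.
E = E° − (0.0592/n) log Q = +2.49 − (0.0592/2)(-7.306) = +2.706 V.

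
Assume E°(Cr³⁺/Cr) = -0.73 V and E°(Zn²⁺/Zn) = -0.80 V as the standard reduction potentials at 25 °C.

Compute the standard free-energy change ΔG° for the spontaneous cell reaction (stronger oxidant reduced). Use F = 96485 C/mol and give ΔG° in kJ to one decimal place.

Cr³⁺/Cr (E° = -0.73 V) is the cathode; Zn²⁺/Zn (E° = -0.80 V) is the anode, so E°cell = +0.07 V.
Balancing electrons gives n = 6 (lcm of 3 and 2).
ΔG° = −nFE° = −(6)(96485)(+0.07) = -40,524 J = -40.5 kJ.

-40.5 kJ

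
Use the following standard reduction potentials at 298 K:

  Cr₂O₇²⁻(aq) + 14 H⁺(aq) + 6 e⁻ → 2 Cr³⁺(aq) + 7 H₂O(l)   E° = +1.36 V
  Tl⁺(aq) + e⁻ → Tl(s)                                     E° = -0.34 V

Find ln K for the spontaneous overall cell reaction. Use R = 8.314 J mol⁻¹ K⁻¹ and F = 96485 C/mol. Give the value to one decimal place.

397.2

Cathode: Cr₂O₇²⁻/Cr³⁺; anode: Tl⁺/Tl. E°cell = (+1.36) − (-0.34) = +1.70 V, with n = 6.
ΔG° = −nFE° = −RT ln K, so ln K = nFE°/(RT) = (6)(96485)(+1.70) / ((8.314)(298)) = 397.222.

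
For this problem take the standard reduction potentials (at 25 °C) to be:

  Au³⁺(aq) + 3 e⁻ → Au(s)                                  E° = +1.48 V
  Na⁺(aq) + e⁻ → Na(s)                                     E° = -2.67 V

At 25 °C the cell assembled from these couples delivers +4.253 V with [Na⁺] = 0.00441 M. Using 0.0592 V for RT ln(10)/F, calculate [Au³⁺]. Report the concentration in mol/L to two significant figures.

0.014 M

Au³⁺/Au is the cathode, Na⁺/Na the anode: E°cell = +4.15 V, n = 3.
Overall reaction: Au³⁺(aq) + 3 Na(s) → Au(s) + 3 Na⁺(aq); Q = [Na⁺]^3/[Au³⁺]^1.
From E = E° − (0.0592/n) log Q: log Q = (E° − E)·n/0.0592 = (+4.15 − (+4.253))·3/0.0592 = -5.2196.
So 1·log[Au³⁺] = 3·log(0.00441) − log Q = -7.0667 − (-5.2196) = -1.8471; [Au³⁺] = 10^(-1.8471) ≈ 0.014 M.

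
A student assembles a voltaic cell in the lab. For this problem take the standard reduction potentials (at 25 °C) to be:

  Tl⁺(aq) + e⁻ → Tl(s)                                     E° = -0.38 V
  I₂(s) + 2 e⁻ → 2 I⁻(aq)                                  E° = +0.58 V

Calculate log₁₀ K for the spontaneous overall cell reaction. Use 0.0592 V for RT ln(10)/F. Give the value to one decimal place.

32.4

Cathode: I₂/I⁻; anode: Tl⁺/Tl. E°cell = +0.96 V, n = 2.
log K = nE°cell / 0.0592 = (2)(+0.96) / 0.0592 = 32.4.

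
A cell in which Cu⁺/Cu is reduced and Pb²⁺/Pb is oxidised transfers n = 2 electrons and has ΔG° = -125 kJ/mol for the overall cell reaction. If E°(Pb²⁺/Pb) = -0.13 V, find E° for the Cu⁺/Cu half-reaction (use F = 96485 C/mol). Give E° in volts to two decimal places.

+0.52 V

E°cell = −ΔG°/(nF) = −(-125×10³)/((2)(96485)) = +0.648 V.
Since Cu⁺/Cu is the cathode and Pb²⁺/Pb the anode, E°cell = E°(Cu⁺/Cu) − E°(Pb²⁺/Pb).
So E°(Cu⁺/Cu) = E°cell + E°(Pb²⁺/Pb) = +0.648 + (-0.13) = +0.52 V.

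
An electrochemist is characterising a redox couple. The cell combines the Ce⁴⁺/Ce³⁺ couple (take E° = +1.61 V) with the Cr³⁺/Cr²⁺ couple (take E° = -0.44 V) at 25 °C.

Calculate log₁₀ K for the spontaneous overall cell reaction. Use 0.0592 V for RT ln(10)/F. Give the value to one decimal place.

Cathode: Ce⁴⁺/Ce³⁺; anode: Cr³⁺/Cr²⁺. E°cell = +2.05 V, n = 1.
log K = nE°cell / 0.0592 = (1)(+2.05) / 0.0592 = 34.6.

34.6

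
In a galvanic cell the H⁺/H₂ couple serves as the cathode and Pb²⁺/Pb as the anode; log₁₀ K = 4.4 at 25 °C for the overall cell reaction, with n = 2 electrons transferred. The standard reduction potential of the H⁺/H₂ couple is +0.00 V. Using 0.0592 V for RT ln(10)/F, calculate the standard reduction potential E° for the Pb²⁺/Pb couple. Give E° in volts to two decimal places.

-0.13 V

E°cell = (0.0592/n)·log K = (0.0592/2)(4.4) = +0.130 V.
Since H⁺/H₂ is the cathode and Pb²⁺/Pb the anode, E°cell = E°(H⁺/H₂) − E°(Pb²⁺/Pb).
So E°(Pb²⁺/Pb) = E°(H⁺/H₂) − E°cell = (+0.00) − (+0.130) = -0.13 V.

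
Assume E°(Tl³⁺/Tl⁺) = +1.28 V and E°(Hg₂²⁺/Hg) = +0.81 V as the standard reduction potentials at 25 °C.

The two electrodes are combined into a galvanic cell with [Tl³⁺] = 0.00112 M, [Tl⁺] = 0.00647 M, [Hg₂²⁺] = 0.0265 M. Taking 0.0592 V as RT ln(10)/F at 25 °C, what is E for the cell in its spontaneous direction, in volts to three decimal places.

+0.494 V

Tl³⁺/Tl⁺ is the cathode (higher E°), Hg₂²⁺/Hg the anode: E°cell = +1.28 − (+0.81) = +0.47 V, n = 2.
Overall: Tl³⁺(aq) + 2 Hg(l) → Tl⁺(aq) + Hg₂²⁺(aq)
Q = [Tl⁺]·[Hg₂²⁺] / ([Tl³⁺]); log Q = -0.815.
E = E° − (0.0592/n) log Q = +0.47 − (0.0592/2)(-0.815) = +0.494 V.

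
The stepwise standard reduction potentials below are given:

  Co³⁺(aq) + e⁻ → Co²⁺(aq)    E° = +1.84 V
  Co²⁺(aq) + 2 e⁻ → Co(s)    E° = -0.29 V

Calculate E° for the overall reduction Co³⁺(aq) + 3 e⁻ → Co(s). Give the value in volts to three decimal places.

Adding the free-energy changes (−nFE°) of the two steps gives −n₃FE°₃ = −n₁FE°₁ − n₂FE°₂.
E°₃ = (1×+1.84 + 2×-0.29) / 3 = (+1.260) / 3 = +0.420 V.
E° values themselves are not directly additive — weighting by electron count is essential.

+0.420 V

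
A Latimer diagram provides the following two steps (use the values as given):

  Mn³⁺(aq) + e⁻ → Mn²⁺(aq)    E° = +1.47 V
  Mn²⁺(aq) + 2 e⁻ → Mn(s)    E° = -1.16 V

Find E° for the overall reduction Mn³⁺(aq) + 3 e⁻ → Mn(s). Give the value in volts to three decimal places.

Since ΔG° = −nFE° is additive over sequential reductions, n₃E°₃ = n₁E°₁ + n₂E°₂.
E°₃ = (1×+1.47 + 2×-1.16) / 3 = (-0.850) / 3 = -0.283 V.

-0.283 V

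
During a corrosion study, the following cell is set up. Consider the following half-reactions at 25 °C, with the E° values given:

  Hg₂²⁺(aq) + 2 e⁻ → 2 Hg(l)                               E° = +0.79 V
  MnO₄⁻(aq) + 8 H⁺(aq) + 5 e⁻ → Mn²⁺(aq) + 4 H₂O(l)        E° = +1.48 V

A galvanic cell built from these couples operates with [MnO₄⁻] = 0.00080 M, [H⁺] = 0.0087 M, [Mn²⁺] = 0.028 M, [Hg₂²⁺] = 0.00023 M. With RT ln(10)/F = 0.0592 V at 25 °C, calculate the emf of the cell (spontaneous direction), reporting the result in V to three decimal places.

MnO₄⁻/Mn²⁺ is the cathode (higher E°), Hg₂²⁺/Hg the anode: E°cell = +1.48 − (+0.79) = +0.69 V, n = 10.
Overall: 2 MnO₄⁻(aq) + 16 H⁺(aq) + 10 Hg(l) → 2 Mn²⁺(aq) + 8 H₂O(l) + 5 Hg₂²⁺(aq)
Q = [Mn²⁺]^2·[Hg₂²⁺]^5 / ([MnO₄⁻]^2·[H⁺]^16); log Q = 17.864.
E = E° − (0.0592/n) log Q = +0.69 − (0.0592/10)(17.864) = +0.584 V.

+0.584 V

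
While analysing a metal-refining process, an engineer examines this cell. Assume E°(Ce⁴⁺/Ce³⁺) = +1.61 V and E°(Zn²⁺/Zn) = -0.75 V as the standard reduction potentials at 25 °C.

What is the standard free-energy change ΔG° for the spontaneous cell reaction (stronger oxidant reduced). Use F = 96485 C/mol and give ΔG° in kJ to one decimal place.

Ce⁴⁺/Ce³⁺ (E° = +1.61 V) is the cathode; Zn²⁺/Zn (E° = -0.75 V) is the anode, so E°cell = +2.36 V.
Balancing electrons gives n = 2 (lcm of 1 and 2).
ΔG° = −nFE° = −(2)(96485)(+2.36) = -455,409 J = -455.4 kJ.

-455.4 kJ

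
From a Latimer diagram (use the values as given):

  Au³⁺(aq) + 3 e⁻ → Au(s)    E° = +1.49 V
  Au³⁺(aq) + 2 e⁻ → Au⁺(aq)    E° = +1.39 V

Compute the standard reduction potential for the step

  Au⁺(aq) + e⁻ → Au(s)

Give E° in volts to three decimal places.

+1.690 V

Sequential free energies add, so n₃E°₃ = n₁E°₁ + n₂E°₂.
With n₃ = 3, and the known step contributing 2×(+1.39) V, the unknown satisfies 1·E° = 3×(+1.49) − 2×(+1.39) = +1.690.
E° = +1.690 / 1 = +1.690 V.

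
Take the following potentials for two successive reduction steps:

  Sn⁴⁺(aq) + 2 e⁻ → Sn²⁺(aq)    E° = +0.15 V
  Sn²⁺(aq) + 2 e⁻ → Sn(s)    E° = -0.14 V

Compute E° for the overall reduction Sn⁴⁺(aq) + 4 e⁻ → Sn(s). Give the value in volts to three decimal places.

+0.005 V

Standard free energies of sequential steps add: ΔG°₃ = ΔG°₁ + ΔG°₂, so n₃E°₃ = n₁E°₁ + n₂E°₂.
E°₃ = (2×+0.15 + 2×-0.14) / 4 = (+0.020) / 4 = +0.005 V.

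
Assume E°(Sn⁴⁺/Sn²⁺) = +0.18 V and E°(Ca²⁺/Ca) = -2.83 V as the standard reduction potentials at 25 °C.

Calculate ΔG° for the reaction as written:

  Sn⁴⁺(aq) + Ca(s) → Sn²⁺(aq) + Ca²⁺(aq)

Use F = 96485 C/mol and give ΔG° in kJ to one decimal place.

As written, Sn⁴⁺/Sn²⁺ is reduced (cathode) and Ca²⁺/Ca is oxidised (anode), so E°cell = (+0.18) − (-2.83) = +3.01 V.
Balancing electrons gives n = 2.
ΔG° = −nFE° = −(2)(96485)(+3.01) = -580,840 J = -580.8 kJ.

-580.8 kJ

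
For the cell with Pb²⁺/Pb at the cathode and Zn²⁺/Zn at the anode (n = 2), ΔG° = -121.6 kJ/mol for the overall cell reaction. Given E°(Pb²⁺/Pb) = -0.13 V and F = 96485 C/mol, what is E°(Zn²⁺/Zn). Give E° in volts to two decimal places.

E°cell = −ΔG°/(nF) = −(-121.6×10³)/((2)(96485)) = +0.630 V.
Since Pb²⁺/Pb is the cathode and Zn²⁺/Zn the anode, E°cell = E°(Pb²⁺/Pb) − E°(Zn²⁺/Zn).
So E°(Zn²⁺/Zn) = E°(Pb²⁺/Pb) − E°cell = (-0.13) − (+0.630) = -0.76 V.

-0.76 V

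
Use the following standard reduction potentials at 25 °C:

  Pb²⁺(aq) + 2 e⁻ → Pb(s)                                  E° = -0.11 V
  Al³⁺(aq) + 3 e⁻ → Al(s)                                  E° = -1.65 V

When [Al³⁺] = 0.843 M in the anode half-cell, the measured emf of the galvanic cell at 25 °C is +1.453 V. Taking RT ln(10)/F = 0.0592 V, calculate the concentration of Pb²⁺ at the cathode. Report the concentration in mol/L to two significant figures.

Pb²⁺/Pb is the cathode, Al³⁺/Al the anode: E°cell = +1.54 V, n = 6.
Overall reaction: 3 Pb²⁺(aq) + 2 Al(s) → 3 Pb(s) + 2 Al³⁺(aq); Q = [Al³⁺]^2/[Pb²⁺]^3.
From E = E° − (0.0592/n) log Q: log Q = (E° − E)·n/0.0592 = (+1.54 − (+1.453))·6/0.0592 = 8.8176.
So 3·log[Pb²⁺] = 2·log(0.843) − log Q = -0.1483 − (8.8176) = -8.9659; log[Pb²⁺] = -8.9659 / 3 = -2.9886; [Pb²⁺] = 10^(-2.9886) ≈ 0.0010 M.

0.0010 M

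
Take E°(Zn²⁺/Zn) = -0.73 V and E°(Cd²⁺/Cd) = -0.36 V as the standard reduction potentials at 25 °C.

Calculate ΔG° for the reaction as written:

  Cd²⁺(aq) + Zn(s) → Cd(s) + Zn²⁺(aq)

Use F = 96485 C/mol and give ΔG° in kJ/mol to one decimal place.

-71.4 kJ/mol

As written, Cd²⁺/Cd is reduced (cathode) and Zn²⁺/Zn is oxidised (anode), so E°cell = (-0.36) − (-0.73) = +0.37 V.
Balancing electrons gives n = 2.
ΔG° = −nFE° = −(2)(96485)(+0.37) = -71,399 J = -71.4 kJ/mol.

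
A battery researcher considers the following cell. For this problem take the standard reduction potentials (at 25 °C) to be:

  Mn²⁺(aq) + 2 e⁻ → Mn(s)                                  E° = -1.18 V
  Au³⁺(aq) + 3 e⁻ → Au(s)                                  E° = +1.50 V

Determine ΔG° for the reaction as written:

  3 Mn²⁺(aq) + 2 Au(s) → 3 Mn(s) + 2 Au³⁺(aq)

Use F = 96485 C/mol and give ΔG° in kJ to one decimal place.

+1551.5 kJ

As written, Mn²⁺/Mn is reduced (cathode) and Au³⁺/Au is oxidised (anode), so E°cell = (-1.18) − (+1.50) = -2.68 V.
Balancing electrons gives n = 6.
ΔG° = −nFE° = −(6)(96485)(-2.68) = 1,551,479 J = +1551.5 kJ.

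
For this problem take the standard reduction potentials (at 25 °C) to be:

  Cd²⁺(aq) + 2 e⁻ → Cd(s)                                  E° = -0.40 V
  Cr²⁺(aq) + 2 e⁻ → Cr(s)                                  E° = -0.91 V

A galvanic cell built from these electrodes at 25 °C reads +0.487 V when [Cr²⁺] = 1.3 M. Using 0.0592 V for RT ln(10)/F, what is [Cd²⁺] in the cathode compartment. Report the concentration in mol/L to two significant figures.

Cd²⁺/Cd is the cathode, Cr²⁺/Cr the anode: E°cell = +0.51 V, n = 2.
Overall reaction: Cd²⁺(aq) + Cr(s) → Cd(s) + Cr²⁺(aq); Q = [Cr²⁺]^1/[Cd²⁺]^1.
From E = E° − (0.0592/n) log Q: log Q = (E° − E)·n/0.0592 = (+0.51 − (+0.487))·2/0.0592 = 0.7770.
So 1·log[Cd²⁺] = 1·log(1.3) − log Q = 0.1139 − (0.7770) = -0.6631; [Cd²⁺] = 10^(-0.6631) ≈ 0.22 M.

0.22 M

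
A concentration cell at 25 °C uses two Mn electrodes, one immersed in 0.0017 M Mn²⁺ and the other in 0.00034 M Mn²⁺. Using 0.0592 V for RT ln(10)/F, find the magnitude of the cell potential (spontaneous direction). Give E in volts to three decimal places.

For a concentration cell E°cell = 0. The 0.0017 M side is the cathode (reduction is favoured where [Mn²⁺] is higher).
With n = 2, E = −(0.0592/2) log([Mn²⁺]ₐₙ/[Mn²⁺]꜀ₐₜ) = −(0.0592/2) log(0.00034/0.0017) = −(0.0592/2)(-0.699) = +0.021 V.

+0.021 V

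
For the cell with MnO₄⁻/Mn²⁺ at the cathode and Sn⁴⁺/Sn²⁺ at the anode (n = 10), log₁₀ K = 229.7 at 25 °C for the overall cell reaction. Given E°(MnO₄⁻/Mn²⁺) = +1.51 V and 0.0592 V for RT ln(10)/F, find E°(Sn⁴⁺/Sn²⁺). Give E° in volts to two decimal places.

E°cell = (0.0592/n)·log K = (0.0592/10)(229.7) = +1.360 V.
Since MnO₄⁻/Mn²⁺ is the cathode and Sn⁴⁺/Sn²⁺ the anode, E°cell = E°(MnO₄⁻/Mn²⁺) − E°(Sn⁴⁺/Sn²⁺).
So E°(Sn⁴⁺/Sn²⁺) = E°(MnO₄⁻/Mn²⁺) − E°cell = (+1.51) − (+1.360) = +0.15 V.

+0.15 V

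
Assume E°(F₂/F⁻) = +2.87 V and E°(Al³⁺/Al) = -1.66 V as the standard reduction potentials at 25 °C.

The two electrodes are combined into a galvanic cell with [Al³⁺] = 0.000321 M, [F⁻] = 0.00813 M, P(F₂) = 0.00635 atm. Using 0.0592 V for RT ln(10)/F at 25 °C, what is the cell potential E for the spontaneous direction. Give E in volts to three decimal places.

F₂/F⁻ is the cathode (higher E°), Al³⁺/Al the anode: E°cell = +2.87 − (-1.66) = +4.53 V, n = 6.
Overall: 3 F₂(g) + 2 Al(s) → 6 F⁻(aq) + 2 Al³⁺(aq)
Q = [F⁻]^6·[Al³⁺]^2 / (P(F₂)^3); log Q = -12.935.
E = E° − (0.0592/n) log Q = +4.53 − (0.0592/6)(-12.935) = +4.658 V.

+4.658 V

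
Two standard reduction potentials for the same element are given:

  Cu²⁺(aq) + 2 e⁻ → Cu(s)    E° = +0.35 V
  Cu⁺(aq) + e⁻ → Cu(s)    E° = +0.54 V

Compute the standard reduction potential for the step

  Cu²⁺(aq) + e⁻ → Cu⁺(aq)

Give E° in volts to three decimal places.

Sequential free energies add, so n₃E°₃ = n₁E°₁ + n₂E°₂.
With n₃ = 2, and the known step contributing 1×(+0.54) V, the unknown satisfies 1·E° = 2×(+0.35) − 1×(+0.54) = +0.160.
E° = +0.160 / 1 = +0.160 V.

+0.160 V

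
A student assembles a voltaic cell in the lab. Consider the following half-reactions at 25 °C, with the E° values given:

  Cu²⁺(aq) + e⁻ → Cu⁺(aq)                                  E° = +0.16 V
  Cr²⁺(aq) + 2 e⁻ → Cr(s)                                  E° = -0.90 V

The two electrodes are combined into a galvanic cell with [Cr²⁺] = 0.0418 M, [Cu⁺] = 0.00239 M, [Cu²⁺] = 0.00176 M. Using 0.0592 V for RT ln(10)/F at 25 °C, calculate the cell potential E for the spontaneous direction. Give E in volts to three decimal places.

+1.093 V

Cu²⁺/Cu⁺ is the cathode (higher E°), Cr²⁺/Cr the anode: E°cell = +0.16 − (-0.90) = +1.06 V, n = 2.
Overall: 2 Cu²⁺(aq) + Cr(s) → 2 Cu⁺(aq) + Cr²⁺(aq)
Q = [Cu⁺]^2·[Cr²⁺] / ([Cu²⁺]^2); log Q = -1.113.
E = E° − (0.0592/n) log Q = +1.06 − (0.0592/2)(-1.113) = +1.093 V.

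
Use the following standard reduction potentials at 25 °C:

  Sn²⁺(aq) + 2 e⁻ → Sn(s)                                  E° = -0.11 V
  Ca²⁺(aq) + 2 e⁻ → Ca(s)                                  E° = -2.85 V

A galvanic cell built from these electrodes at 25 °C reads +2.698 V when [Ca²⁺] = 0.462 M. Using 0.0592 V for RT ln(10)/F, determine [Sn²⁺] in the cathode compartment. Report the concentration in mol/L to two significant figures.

Sn²⁺/Sn is the cathode, Ca²⁺/Ca the anode: E°cell = +2.74 V, n = 2.
Overall reaction: Sn²⁺(aq) + Ca(s) → Sn(s) + Ca²⁺(aq); Q = [Ca²⁺]^1/[Sn²⁺]^1.
From E = E° − (0.0592/n) log Q: log Q = (E° − E)·n/0.0592 = (+2.74 − (+2.698))·2/0.0592 = 1.4189.
So 1·log[Sn²⁺] = 1·log(0.462) − log Q = -0.3354 − (1.4189) = -1.7543; [Sn²⁺] = 10^(-1.7543) ≈ 0.018 M.

0.018 M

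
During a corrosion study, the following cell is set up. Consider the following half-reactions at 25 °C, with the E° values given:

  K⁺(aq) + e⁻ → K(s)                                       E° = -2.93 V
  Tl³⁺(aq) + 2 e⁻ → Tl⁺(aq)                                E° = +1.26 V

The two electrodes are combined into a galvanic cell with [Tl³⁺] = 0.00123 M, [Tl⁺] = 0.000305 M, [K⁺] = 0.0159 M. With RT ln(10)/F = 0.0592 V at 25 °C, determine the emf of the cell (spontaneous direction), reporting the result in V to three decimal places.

Tl³⁺/Tl⁺ is the cathode (higher E°), K⁺/K the anode: E°cell = +1.26 − (-2.93) = +4.19 V, n = 2.
Overall: Tl³⁺(aq) + 2 K(s) → Tl⁺(aq) + 2 K⁺(aq)
Q = [Tl⁺]·[K⁺]^2 / ([Tl³⁺]); log Q = -4.203.
E = E° − (0.0592/n) log Q = +4.19 − (0.0592/2)(-4.203) = +4.314 V.

+4.314 V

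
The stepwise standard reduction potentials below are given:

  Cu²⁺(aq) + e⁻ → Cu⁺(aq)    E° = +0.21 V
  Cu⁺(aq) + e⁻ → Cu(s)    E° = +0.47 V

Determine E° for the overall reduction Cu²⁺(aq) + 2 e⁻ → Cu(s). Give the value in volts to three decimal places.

+0.340 V

Since ΔG° = −nFE° is additive over sequential reductions, n₃E°₃ = n₁E°₁ + n₂E°₂.
E°₃ = (1×+0.21 + 1×+0.47) / 2 = (+0.680) / 2 = +0.340 V.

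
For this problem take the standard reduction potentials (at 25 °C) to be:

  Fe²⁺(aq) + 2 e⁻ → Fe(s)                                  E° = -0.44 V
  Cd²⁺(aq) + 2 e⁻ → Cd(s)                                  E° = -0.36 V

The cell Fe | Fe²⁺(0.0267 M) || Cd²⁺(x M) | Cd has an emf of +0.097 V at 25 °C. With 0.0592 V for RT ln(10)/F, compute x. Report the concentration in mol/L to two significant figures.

0.10 M

Cd²⁺/Cd is the cathode, Fe²⁺/Fe the anode: E°cell = +0.08 V, n = 2.
Overall reaction: Cd²⁺(aq) + Fe(s) → Cd(s) + Fe²⁺(aq); Q = [Fe²⁺]^1/[Cd²⁺]^1.
From E = E° − (0.0592/n) log Q: log Q = (E° − E)·n/0.0592 = (+0.08 − (+0.097))·2/0.0592 = -0.5743.
So 1·log[Cd²⁺] = 1·log(0.0267) − log Q = -1.5735 − (-0.5743) = -0.9992; [Cd²⁺] = 10^(-0.9992) ≈ 0.10 M.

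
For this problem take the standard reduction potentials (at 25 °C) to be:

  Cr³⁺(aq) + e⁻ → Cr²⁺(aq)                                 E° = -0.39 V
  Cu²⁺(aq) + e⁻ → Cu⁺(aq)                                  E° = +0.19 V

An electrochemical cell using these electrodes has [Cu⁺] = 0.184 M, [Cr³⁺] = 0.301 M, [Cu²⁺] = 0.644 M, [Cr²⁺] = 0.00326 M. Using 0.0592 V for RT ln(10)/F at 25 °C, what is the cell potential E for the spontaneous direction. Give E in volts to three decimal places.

Cu²⁺/Cu⁺ is the cathode (higher E°), Cr³⁺/Cr²⁺ the anode: E°cell = +0.19 − (-0.39) = +0.58 V, n = 1.
Overall: Cu²⁺(aq) + Cr²⁺(aq) → Cu⁺(aq) + Cr³⁺(aq)
Q = [Cu⁺]·[Cr³⁺] / ([Cu²⁺]·[Cr²⁺]); log Q = 1.421.
E = E° − (0.0592/n) log Q = +0.58 − (0.0592/1)(1.421) = +0.496 V.

+0.496 V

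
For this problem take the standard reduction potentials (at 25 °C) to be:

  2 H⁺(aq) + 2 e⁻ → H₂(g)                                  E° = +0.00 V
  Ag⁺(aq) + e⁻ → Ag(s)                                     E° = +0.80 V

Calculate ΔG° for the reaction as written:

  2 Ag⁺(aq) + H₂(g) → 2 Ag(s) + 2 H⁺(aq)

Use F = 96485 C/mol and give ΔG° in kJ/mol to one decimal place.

-154.4 kJ/mol

As written, Ag⁺/Ag is reduced (cathode) and H⁺/H₂ is oxidised (anode), so E°cell = (+0.80) − (+0.00) = +0.80 V.
Balancing electrons gives n = 2.
ΔG° = −nFE° = −(2)(96485)(+0.80) = -154,376 J = -154.4 kJ/mol.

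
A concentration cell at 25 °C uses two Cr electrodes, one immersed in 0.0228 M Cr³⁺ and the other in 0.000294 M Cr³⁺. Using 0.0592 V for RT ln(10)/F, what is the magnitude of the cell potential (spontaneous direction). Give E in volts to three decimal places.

For a concentration cell E°cell = 0. The 0.0228 M side is the cathode (reduction is favoured where [Cr³⁺] is higher).
With n = 3, E = −(0.0592/3) log([Cr³⁺]ₐₙ/[Cr³⁺]꜀ₐₜ) = −(0.0592/3) log(0.000294/0.0228) = −(0.0592/3)(-1.890) = +0.037 V.

+0.037 V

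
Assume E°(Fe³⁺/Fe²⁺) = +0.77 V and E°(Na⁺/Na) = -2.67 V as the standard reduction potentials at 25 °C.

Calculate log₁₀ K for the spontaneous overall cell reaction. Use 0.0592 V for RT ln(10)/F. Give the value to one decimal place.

Cathode: Fe³⁺/Fe²⁺; anode: Na⁺/Na. E°cell = +3.44 V, n = 1.
log K = nE°cell / 0.0592 = (1)(+3.44) / 0.0592 = 58.1.

58.1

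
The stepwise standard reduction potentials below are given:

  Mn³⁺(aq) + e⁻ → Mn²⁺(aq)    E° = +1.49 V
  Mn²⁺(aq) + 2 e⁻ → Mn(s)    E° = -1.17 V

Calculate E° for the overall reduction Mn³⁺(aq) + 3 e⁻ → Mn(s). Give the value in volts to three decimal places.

Standard free energies of sequential steps add: ΔG°₃ = ΔG°₁ + ΔG°₂, so n₃E°₃ = n₁E°₁ + n₂E°₂.
E°₃ = (1×+1.49 + 2×-1.17) / 3 = (-0.850) / 3 = -0.283 V.

-0.283 V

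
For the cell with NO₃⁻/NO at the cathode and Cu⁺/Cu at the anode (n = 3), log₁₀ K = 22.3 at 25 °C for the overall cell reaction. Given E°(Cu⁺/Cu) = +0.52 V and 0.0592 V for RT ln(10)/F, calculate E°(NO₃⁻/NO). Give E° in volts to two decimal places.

+0.96 V

E°cell = (0.0592/n)·log K = (0.0592/3)(22.3) = +0.440 V.
Since NO₃⁻/NO is the cathode and Cu⁺/Cu the anode, E°cell = E°(NO₃⁻/NO) − E°(Cu⁺/Cu).
So E°(NO₃⁻/NO) = E°cell + E°(Cu⁺/Cu) = +0.440 + (+0.52) = +0.96 V.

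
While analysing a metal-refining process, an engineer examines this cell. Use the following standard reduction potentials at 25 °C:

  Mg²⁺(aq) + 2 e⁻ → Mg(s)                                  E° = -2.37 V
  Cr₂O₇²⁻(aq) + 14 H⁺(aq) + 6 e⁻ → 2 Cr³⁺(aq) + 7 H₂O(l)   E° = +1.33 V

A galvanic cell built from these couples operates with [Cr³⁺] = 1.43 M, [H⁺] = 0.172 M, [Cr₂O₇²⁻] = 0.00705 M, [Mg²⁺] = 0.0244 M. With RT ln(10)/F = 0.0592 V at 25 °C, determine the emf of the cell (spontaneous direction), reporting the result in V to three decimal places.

Cr₂O₇²⁻/Cr³⁺ is the cathode (higher E°), Mg²⁺/Mg the anode: E°cell = +1.33 − (-2.37) = +3.70 V, n = 6.
Overall: Cr₂O₇²⁻(aq) + 14 H⁺(aq) + 3 Mg(s) → 2 Cr³⁺(aq) + 7 H₂O(l) + 3 Mg²⁺(aq)
Q = [Cr³⁺]^2·[Mg²⁺]^3 / ([Cr₂O₇²⁻]·[H⁺]^14); log Q = 8.327.
E = E° − (0.0592/n) log Q = +3.70 − (0.0592/6)(8.327) = +3.618 V.

+3.618 V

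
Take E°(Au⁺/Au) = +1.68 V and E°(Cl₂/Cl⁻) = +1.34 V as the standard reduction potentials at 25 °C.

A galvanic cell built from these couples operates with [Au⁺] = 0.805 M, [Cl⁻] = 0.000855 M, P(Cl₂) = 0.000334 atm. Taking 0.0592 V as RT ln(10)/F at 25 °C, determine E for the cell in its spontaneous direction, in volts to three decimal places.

Au⁺/Au is the cathode (higher E°), Cl₂/Cl⁻ the anode: E°cell = +1.68 − (+1.34) = +0.34 V, n = 2.
Overall: 2 Au⁺(aq) + 2 Cl⁻(aq) → 2 Au(s) + Cl₂(g)
Q = P(Cl₂) / ([Au⁺]^2·[Cl⁻]^2); log Q = 2.848.
E = E° − (0.0592/n) log Q = +0.34 − (0.0592/2)(2.848) = +0.256 V.

+0.256 V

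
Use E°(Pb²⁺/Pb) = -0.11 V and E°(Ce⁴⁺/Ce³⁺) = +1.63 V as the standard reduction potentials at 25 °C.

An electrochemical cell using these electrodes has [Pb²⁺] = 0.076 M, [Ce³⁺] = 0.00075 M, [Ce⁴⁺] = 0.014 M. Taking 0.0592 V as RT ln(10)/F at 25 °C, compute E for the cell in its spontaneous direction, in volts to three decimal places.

Ce⁴⁺/Ce³⁺ is the cathode (higher E°), Pb²⁺/Pb the anode: E°cell = +1.63 − (-0.11) = +1.74 V, n = 2.
Overall: 2 Ce⁴⁺(aq) + Pb(s) → 2 Ce³⁺(aq) + Pb²⁺(aq)
Q = [Ce³⁺]^2·[Pb²⁺] / ([Ce⁴⁺]^2); log Q = -3.661.
E = E° − (0.0592/n) log Q = +1.74 − (0.0592/2)(-3.661) = +1.848 V.

+1.848 V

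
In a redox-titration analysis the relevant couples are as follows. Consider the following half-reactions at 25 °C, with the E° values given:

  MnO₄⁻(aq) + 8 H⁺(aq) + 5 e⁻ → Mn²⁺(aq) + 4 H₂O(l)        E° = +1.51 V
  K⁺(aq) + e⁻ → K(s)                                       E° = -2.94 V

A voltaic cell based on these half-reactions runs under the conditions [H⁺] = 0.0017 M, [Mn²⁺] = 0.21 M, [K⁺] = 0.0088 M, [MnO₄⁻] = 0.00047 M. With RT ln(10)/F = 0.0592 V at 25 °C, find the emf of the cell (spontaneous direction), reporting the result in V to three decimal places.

+4.278 V

MnO₄⁻/Mn²⁺ is the cathode (higher E°), K⁺/K the anode: E°cell = +1.51 − (-2.94) = +4.45 V, n = 5.
Overall: MnO₄⁻(aq) + 8 H⁺(aq) + 5 K(s) → Mn²⁺(aq) + 4 H₂O(l) + 5 K⁺(aq)
Q = [Mn²⁺]·[K⁺]^5 / ([MnO₄⁻]·[H⁺]^8); log Q = 14.529.
E = E° − (0.0592/n) log Q = +4.45 − (0.0592/5)(14.529) = +4.278 V.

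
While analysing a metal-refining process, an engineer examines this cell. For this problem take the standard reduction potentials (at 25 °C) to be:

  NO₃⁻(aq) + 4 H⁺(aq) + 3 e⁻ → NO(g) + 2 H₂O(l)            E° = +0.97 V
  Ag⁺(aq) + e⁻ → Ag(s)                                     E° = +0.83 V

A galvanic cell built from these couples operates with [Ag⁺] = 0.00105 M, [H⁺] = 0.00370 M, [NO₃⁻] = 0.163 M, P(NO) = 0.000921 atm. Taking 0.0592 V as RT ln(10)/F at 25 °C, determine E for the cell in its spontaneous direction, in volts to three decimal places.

NO₃⁻/NO is the cathode (higher E°), Ag⁺/Ag the anode: E°cell = +0.97 − (+0.83) = +0.14 V, n = 3.
Overall: NO₃⁻(aq) + 4 H⁺(aq) + 3 Ag(s) → NO(g) + 2 H₂O(l) + 3 Ag⁺(aq)
Q = P(NO)·[Ag⁺]^3 / ([NO₃⁻]·[H⁺]^4); log Q = -1.457.
E = E° − (0.0592/n) log Q = +0.14 − (0.0592/3)(-1.457) = +0.169 V.

+0.169 V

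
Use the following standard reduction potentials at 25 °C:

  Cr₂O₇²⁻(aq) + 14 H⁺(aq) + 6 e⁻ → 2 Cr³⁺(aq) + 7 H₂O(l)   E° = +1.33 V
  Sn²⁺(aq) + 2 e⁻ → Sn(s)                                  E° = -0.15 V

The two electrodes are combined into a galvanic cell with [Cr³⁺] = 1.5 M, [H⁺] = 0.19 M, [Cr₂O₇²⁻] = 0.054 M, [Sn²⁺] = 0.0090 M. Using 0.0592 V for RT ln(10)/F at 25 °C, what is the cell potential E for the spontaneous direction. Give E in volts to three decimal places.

+1.425 V

Cr₂O₇²⁻/Cr³⁺ is the cathode (higher E°), Sn²⁺/Sn the anode: E°cell = +1.33 − (-0.15) = +1.48 V, n = 6.
Overall: Cr₂O₇²⁻(aq) + 14 H⁺(aq) + 3 Sn(s) → 2 Cr³⁺(aq) + 7 H₂O(l) + 3 Sn²⁺(aq)
Q = [Cr³⁺]^2·[Sn²⁺]^3 / ([Cr₂O₇²⁻]·[H⁺]^14); log Q = 5.580.
E = E° − (0.0592/n) log Q = +1.48 − (0.0592/6)(5.580) = +1.425 V.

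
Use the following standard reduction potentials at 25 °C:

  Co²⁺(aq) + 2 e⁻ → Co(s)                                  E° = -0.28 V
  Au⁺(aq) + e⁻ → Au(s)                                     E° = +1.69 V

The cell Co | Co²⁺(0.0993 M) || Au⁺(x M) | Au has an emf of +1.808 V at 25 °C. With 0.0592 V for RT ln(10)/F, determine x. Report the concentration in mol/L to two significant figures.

0.00058 M

Au⁺/Au is the cathode, Co²⁺/Co the anode: E°cell = +1.97 V, n = 2.
Overall reaction: 2 Au⁺(aq) + Co(s) → 2 Au(s) + Co²⁺(aq); Q = [Co²⁺]^1/[Au⁺]^2.
From E = E° − (0.0592/n) log Q: log Q = (E° − E)·n/0.0592 = (+1.97 − (+1.808))·2/0.0592 = 5.4730.
So 2·log[Au⁺] = 1·log(0.0993) − log Q = -1.0031 − (5.4730) = -6.4761; log[Au⁺] = -6.4761 / 2 = -3.2380; [Au⁺] = 10^(-3.2380) ≈ 0.00058 M.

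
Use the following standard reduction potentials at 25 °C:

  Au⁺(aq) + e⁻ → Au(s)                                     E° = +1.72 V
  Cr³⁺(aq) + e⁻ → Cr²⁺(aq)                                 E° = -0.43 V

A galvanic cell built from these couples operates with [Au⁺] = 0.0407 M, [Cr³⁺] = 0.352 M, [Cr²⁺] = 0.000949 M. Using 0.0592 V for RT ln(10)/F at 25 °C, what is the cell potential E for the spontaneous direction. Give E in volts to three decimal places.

+1.916 V

Au⁺/Au is the cathode (higher E°), Cr³⁺/Cr²⁺ the anode: E°cell = +1.72 − (-0.43) = +2.15 V, n = 1.
Overall: Au⁺(aq) + Cr²⁺(aq) → Au(s) + Cr³⁺(aq)
Q = [Cr³⁺] / ([Au⁺]·[Cr²⁺]); log Q = 3.960.
E = E° − (0.0592/n) log Q = +2.15 − (0.0592/1)(3.960) = +1.916 V.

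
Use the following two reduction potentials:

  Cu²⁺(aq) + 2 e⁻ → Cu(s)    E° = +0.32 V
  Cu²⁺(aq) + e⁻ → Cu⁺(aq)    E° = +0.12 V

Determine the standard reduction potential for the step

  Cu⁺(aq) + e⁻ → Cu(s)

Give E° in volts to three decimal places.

Sequential free energies add, so n₃E°₃ = n₁E°₁ + n₂E°₂.
With n₃ = 2, and the known step contributing 1×(+0.12) V, the unknown satisfies 1·E° = 2×(+0.32) − 1×(+0.12) = +0.520.
E° = +0.520 / 1 = +0.520 V.

+0.520 V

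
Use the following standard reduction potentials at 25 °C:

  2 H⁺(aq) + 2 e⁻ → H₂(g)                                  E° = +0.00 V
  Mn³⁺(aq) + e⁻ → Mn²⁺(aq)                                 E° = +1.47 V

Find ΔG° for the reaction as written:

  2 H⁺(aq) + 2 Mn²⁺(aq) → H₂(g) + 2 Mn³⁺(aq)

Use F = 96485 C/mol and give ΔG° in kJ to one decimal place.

As written, H⁺/H₂ is reduced (cathode) and Mn³⁺/Mn²⁺ is oxidised (anode), so E°cell = (+0.00) − (+1.47) = -1.47 V.
Balancing electrons gives n = 2.
ΔG° = −nFE° = −(2)(96485)(-1.47) = 283,666 J = +283.7 kJ.

+283.7 kJ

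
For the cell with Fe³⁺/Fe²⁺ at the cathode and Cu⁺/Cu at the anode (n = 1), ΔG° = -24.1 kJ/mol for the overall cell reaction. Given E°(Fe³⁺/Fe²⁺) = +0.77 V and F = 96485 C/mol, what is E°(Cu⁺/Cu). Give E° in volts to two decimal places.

E°cell = −ΔG°/(nF) = −(-24.1×10³)/((1)(96485)) = +0.250 V.
Since Fe³⁺/Fe²⁺ is the cathode and Cu⁺/Cu the anode, E°cell = E°(Fe³⁺/Fe²⁺) − E°(Cu⁺/Cu).
So E°(Cu⁺/Cu) = E°(Fe³⁺/Fe²⁺) − E°cell = (+0.77) − (+0.250) = +0.52 V.

+0.52 V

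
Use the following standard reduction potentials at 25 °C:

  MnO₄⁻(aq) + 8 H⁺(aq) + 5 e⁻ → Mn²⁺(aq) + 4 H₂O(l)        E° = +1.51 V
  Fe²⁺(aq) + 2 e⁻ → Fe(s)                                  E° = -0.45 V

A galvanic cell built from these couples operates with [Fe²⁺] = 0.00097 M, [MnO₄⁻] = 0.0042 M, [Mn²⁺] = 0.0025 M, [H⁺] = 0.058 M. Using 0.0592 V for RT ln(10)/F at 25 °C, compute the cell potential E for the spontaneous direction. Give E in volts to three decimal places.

+1.935 V

MnO₄⁻/Mn²⁺ is the cathode (higher E°), Fe²⁺/Fe the anode: E°cell = +1.51 − (-0.45) = +1.96 V, n = 10.
Overall: 2 MnO₄⁻(aq) + 16 H⁺(aq) + 5 Fe(s) → 2 Mn²⁺(aq) + 8 H₂O(l) + 5 Fe²⁺(aq)
Q = [Mn²⁺]^2·[Fe²⁺]^5 / ([MnO₄⁻]^2·[H⁺]^16); log Q = 4.268.
E = E° − (0.0592/n) log Q = +1.96 − (0.0592/10)(4.268) = +1.935 V.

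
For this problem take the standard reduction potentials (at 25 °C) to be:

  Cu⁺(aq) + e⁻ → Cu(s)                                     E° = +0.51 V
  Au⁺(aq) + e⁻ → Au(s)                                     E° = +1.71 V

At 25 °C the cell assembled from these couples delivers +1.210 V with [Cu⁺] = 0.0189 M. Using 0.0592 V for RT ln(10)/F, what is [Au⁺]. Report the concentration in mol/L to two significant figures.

Au⁺/Au is the cathode, Cu⁺/Cu the anode: E°cell = +1.20 V, n = 1.
Overall reaction: Au⁺(aq) + Cu(s) → Au(s) + Cu⁺(aq); Q = [Cu⁺]^1/[Au⁺]^1.
From E = E° − (0.0592/n) log Q: log Q = (E° − E)·n/0.0592 = (+1.20 − (+1.210))·1/0.0592 = -0.1689.
So 1·log[Au⁺] = 1·log(0.0189) − log Q = -1.7235 − (-0.1689) = -1.5546; [Au⁺] = 10^(-1.5546) ≈ 0.028 M.

0.028 M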